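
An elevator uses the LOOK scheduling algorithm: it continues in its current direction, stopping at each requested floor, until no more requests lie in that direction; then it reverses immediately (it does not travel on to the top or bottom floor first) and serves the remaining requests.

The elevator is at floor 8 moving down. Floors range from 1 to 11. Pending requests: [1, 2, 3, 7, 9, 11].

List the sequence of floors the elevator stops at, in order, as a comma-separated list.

Current: 8, moving DOWN
Serve below first (descending): [7, 3, 2, 1]
Then reverse, serve above (ascending): [9, 11]

Answer: 7, 3, 2, 1, 9, 11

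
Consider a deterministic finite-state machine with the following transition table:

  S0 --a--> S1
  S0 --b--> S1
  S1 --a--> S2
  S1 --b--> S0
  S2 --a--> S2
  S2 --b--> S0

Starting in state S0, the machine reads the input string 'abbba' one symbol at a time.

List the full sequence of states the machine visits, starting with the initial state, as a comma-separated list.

Start: S0
  read 'a': S0 --a--> S1
  read 'b': S1 --b--> S0
  read 'b': S0 --b--> S1
  read 'b': S1 --b--> S0
  read 'a': S0 --a--> S1

Answer: S0, S1, S0, S1, S0, S1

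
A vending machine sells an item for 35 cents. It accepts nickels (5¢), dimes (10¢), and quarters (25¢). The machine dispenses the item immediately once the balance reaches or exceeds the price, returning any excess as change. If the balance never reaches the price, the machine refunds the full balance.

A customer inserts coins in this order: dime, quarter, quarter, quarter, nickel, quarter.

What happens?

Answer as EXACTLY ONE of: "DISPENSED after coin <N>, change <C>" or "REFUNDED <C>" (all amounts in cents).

Price: 35¢
Coin 1 (dime, 10¢): balance = 10¢
Coin 2 (quarter, 25¢): balance = 35¢
  → balance >= price → DISPENSE, change = 35 - 35 = 0¢

Answer: DISPENSED after coin 2, change 0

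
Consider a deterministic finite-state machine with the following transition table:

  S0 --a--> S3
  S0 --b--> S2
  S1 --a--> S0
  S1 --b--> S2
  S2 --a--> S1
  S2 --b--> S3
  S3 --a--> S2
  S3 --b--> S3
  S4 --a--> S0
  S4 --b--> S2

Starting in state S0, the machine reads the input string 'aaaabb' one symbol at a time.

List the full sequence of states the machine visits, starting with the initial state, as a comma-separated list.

Answer: S0, S3, S2, S1, S0, S2, S3

Derivation:
Start: S0
  read 'a': S0 --a--> S3
  read 'a': S3 --a--> S2
  read 'a': S2 --a--> S1
  read 'a': S1 --a--> S0
  read 'b': S0 --b--> S2
  read 'b': S2 --b--> S3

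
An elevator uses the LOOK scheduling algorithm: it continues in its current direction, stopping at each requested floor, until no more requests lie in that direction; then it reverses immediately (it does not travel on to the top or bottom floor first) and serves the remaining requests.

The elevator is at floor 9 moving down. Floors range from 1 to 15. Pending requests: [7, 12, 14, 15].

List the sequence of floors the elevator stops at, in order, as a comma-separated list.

Current: 9, moving DOWN
Serve below first (descending): [7]
Then reverse, serve above (ascending): [12, 14, 15]

Answer: 7, 12, 14, 15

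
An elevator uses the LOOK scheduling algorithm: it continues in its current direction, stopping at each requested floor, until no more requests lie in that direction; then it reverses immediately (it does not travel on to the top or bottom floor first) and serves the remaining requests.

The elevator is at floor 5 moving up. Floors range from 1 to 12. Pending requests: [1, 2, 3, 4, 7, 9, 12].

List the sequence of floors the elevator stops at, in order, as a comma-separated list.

Answer: 7, 9, 12, 4, 3, 2, 1

Derivation:
Current: 5, moving UP
Serve above first (ascending): [7, 9, 12]
Then reverse, serve below (descending): [4, 3, 2, 1]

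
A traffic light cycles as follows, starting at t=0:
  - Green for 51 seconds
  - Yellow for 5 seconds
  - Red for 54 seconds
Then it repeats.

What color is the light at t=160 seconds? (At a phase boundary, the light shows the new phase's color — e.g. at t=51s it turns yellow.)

Cycle length = 51 + 5 + 54 = 110s
t = 160, phase_t = 160 mod 110 = 50
50 < 51 (green end) → GREEN

Answer: green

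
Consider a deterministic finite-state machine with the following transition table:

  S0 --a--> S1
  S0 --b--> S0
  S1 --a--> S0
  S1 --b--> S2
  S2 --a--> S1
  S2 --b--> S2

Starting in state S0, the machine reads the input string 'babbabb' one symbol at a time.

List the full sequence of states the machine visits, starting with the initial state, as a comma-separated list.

Start: S0
  read 'b': S0 --b--> S0
  read 'a': S0 --a--> S1
  read 'b': S1 --b--> S2
  read 'b': S2 --b--> S2
  read 'a': S2 --a--> S1
  read 'b': S1 --b--> S2
  read 'b': S2 --b--> S2

Answer: S0, S0, S1, S2, S2, S1, S2, S2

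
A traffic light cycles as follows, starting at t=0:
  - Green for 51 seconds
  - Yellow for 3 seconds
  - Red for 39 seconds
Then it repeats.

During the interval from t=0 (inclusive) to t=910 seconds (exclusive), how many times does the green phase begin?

Answer: 10

Derivation:
Cycle = 51+3+39 = 93s
green phase starts at t = k*93 + 0 for k=0,1,2,...
Need k*93+0 < 910 → k < 9.785
k ∈ {0, ..., 9} → 10 starts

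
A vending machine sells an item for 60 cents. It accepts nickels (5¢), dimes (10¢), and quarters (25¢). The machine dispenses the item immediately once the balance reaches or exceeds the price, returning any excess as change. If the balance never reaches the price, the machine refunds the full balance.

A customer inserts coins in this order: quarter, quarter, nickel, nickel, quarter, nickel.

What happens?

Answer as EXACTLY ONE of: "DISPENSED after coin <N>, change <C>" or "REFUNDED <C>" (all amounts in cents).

Price: 60¢
Coin 1 (quarter, 25¢): balance = 25¢
Coin 2 (quarter, 25¢): balance = 50¢
Coin 3 (nickel, 5¢): balance = 55¢
Coin 4 (nickel, 5¢): balance = 60¢
  → balance >= price → DISPENSE, change = 60 - 60 = 0¢

Answer: DISPENSED after coin 4, change 0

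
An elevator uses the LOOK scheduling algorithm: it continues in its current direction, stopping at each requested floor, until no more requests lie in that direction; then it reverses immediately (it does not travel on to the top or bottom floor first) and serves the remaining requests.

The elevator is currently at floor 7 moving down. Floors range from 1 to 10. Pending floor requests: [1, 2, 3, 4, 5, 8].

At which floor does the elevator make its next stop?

Answer: 5

Derivation:
Current floor: 7, direction: down
Requests above: [8]
Requests below: [1, 2, 3, 4, 5]
Moving down and requests lie below → nearest below is max([1, 2, 3, 4, 5]) = 5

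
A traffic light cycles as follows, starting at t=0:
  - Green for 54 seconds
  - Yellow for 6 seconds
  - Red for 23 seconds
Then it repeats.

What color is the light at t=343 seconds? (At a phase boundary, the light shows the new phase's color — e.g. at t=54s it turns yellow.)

Cycle length = 54 + 6 + 23 = 83s
t = 343, phase_t = 343 mod 83 = 11
11 < 54 (green end) → GREEN

Answer: green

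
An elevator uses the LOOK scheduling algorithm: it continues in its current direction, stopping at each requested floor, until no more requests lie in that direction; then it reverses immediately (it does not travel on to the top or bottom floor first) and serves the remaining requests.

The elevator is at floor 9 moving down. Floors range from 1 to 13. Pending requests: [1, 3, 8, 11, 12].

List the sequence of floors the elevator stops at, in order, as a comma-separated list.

Current: 9, moving DOWN
Serve below first (descending): [8, 3, 1]
Then reverse, serve above (ascending): [11, 12]

Answer: 8, 3, 1, 11, 12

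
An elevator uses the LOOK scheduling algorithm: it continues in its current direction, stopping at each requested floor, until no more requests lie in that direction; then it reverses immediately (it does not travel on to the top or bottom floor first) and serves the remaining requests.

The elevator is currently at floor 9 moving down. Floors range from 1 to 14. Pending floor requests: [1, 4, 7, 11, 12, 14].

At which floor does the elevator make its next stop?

Current floor: 9, direction: down
Requests above: [11, 12, 14]
Requests below: [1, 4, 7]
Moving down and requests lie below → nearest below is max([1, 4, 7]) = 7

Answer: 7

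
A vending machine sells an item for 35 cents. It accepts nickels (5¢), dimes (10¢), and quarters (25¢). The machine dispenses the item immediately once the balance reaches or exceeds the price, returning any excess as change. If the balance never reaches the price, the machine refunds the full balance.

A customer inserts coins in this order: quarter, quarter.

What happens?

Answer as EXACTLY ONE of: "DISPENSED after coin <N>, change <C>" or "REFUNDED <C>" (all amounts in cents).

Answer: DISPENSED after coin 2, change 15

Derivation:
Price: 35¢
Coin 1 (quarter, 25¢): balance = 25¢
Coin 2 (quarter, 25¢): balance = 50¢
  → balance >= price → DISPENSE, change = 50 - 35 = 15¢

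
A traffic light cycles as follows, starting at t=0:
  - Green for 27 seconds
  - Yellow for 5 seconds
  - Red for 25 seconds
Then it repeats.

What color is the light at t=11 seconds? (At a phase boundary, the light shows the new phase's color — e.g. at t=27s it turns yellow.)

Answer: green

Derivation:
Cycle length = 27 + 5 + 25 = 57s
t = 11, phase_t = 11 mod 57 = 11
11 < 27 (green end) → GREEN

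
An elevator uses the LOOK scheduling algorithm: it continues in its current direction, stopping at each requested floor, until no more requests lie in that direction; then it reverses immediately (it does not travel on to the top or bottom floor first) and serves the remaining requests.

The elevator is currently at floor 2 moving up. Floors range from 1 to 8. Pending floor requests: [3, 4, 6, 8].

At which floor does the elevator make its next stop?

Current floor: 2, direction: up
Requests above: [3, 4, 6, 8]
Requests below: []
Moving up and requests lie above → nearest above is min([3, 4, 6, 8]) = 3

Answer: 3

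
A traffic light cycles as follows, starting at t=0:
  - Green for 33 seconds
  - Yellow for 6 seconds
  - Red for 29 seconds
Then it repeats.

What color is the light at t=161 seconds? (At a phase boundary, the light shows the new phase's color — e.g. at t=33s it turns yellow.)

Answer: green

Derivation:
Cycle length = 33 + 6 + 29 = 68s
t = 161, phase_t = 161 mod 68 = 25
25 < 33 (green end) → GREEN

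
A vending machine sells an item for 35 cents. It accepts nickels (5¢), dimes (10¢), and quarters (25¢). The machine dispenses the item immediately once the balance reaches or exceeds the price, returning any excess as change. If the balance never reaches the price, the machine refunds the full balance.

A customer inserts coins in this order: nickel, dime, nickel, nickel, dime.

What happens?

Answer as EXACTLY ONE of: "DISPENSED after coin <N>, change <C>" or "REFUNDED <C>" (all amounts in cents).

Answer: DISPENSED after coin 5, change 0

Derivation:
Price: 35¢
Coin 1 (nickel, 5¢): balance = 5¢
Coin 2 (dime, 10¢): balance = 15¢
Coin 3 (nickel, 5¢): balance = 20¢
Coin 4 (nickel, 5¢): balance = 25¢
Coin 5 (dime, 10¢): balance = 35¢
  → balance >= price → DISPENSE, change = 35 - 35 = 0¢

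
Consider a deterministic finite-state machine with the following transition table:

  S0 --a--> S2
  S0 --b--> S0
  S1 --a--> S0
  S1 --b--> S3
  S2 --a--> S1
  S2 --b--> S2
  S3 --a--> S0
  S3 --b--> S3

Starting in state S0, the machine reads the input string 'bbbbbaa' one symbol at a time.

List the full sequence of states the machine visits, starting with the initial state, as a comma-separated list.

Answer: S0, S0, S0, S0, S0, S0, S2, S1

Derivation:
Start: S0
  read 'b': S0 --b--> S0
  read 'b': S0 --b--> S0
  read 'b': S0 --b--> S0
  read 'b': S0 --b--> S0
  read 'b': S0 --b--> S0
  read 'a': S0 --a--> S2
  read 'a': S2 --a--> S1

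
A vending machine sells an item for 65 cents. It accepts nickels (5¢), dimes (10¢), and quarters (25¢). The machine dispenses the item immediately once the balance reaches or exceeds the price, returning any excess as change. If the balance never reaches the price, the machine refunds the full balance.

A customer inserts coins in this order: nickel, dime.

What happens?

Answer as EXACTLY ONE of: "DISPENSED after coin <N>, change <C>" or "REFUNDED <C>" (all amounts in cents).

Price: 65¢
Coin 1 (nickel, 5¢): balance = 5¢
Coin 2 (dime, 10¢): balance = 15¢
All coins inserted, balance 15¢ < price 65¢ → REFUND 15¢

Answer: REFUNDED 15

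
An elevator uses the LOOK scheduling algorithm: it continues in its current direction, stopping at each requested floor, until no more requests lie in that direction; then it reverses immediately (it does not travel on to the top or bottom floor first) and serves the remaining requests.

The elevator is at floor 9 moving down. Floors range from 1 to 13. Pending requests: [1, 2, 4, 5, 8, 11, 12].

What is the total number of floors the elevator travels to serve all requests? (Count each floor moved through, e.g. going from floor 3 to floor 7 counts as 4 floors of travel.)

Answer: 19

Derivation:
Start at floor 9 moving down, LOOK stop order: [8, 5, 4, 2, 1, 11, 12]
  9 → 8: |8-9| = 1, total = 1
  8 → 5: |5-8| = 3, total = 4
  5 → 4: |4-5| = 1, total = 5
  4 → 2: |2-4| = 2, total = 7
  2 → 1: |1-2| = 1, total = 8
  1 → 11: |11-1| = 10, total = 18
  11 → 12: |12-11| = 1, total = 19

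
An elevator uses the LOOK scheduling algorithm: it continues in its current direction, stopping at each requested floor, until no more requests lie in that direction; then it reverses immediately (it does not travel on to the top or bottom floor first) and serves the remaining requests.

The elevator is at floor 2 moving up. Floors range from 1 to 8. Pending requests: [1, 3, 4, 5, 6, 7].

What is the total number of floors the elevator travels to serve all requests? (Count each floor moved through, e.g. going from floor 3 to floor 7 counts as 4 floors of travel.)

Answer: 11

Derivation:
Start at floor 2 moving up, LOOK stop order: [3, 4, 5, 6, 7, 1]
  2 → 3: |3-2| = 1, total = 1
  3 → 4: |4-3| = 1, total = 2
  4 → 5: |5-4| = 1, total = 3
  5 → 6: |6-5| = 1, total = 4
  6 → 7: |7-6| = 1, total = 5
  7 → 1: |1-7| = 6, total = 11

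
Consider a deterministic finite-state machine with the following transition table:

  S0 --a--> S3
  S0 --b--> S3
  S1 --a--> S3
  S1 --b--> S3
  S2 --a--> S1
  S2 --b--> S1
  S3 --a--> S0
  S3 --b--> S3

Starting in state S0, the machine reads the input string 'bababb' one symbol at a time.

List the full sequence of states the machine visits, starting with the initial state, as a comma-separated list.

Answer: S0, S3, S0, S3, S0, S3, S3

Derivation:
Start: S0
  read 'b': S0 --b--> S3
  read 'a': S3 --a--> S0
  read 'b': S0 --b--> S3
  read 'a': S3 --a--> S0
  read 'b': S0 --b--> S3
  read 'b': S3 --b--> S3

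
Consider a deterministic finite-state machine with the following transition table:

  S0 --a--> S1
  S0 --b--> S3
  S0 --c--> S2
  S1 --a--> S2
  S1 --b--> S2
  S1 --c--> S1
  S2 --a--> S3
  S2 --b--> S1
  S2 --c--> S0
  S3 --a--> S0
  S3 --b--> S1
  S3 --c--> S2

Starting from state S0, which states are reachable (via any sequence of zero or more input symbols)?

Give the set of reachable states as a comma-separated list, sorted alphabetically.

Answer: S0, S1, S2, S3

Derivation:
BFS from S0:
  visit S0: S0--a-->S1 (new), S0--b-->S3 (new), S0--c-->S2 (new)
  visit S1: S1--a-->S2 (seen), S1--b-->S2 (seen), S1--c-->S1 (seen)
  visit S3: S3--a-->S0 (seen), S3--b-->S1 (seen), S3--c-->S2 (seen)
  visit S2: S2--a-->S3 (seen), S2--b-->S1 (seen), S2--c-->S0 (seen)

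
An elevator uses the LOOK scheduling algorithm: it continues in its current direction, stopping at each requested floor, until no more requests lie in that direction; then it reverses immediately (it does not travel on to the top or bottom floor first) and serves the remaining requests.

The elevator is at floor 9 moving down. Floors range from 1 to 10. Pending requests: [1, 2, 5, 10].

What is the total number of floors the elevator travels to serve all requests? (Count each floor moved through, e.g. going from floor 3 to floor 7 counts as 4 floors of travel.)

Start at floor 9 moving down, LOOK stop order: [5, 2, 1, 10]
  9 → 5: |5-9| = 4, total = 4
  5 → 2: |2-5| = 3, total = 7
  2 → 1: |1-2| = 1, total = 8
  1 → 10: |10-1| = 9, total = 17

Answer: 17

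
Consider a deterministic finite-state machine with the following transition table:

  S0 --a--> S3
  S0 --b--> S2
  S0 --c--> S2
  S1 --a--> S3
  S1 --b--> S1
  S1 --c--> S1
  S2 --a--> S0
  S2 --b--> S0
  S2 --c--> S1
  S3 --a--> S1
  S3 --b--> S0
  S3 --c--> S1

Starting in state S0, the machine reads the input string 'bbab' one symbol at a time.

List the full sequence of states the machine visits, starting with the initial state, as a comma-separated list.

Start: S0
  read 'b': S0 --b--> S2
  read 'b': S2 --b--> S0
  read 'a': S0 --a--> S3
  read 'b': S3 --b--> S0

Answer: S0, S2, S0, S3, S0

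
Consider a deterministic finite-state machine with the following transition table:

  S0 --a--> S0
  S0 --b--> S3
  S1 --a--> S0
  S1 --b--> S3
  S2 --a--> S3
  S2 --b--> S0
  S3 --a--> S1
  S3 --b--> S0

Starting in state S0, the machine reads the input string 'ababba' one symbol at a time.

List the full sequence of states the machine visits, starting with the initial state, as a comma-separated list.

Answer: S0, S0, S3, S1, S3, S0, S0

Derivation:
Start: S0
  read 'a': S0 --a--> S0
  read 'b': S0 --b--> S3
  read 'a': S3 --a--> S1
  read 'b': S1 --b--> S3
  read 'b': S3 --b--> S0
  read 'a': S0 --a--> S0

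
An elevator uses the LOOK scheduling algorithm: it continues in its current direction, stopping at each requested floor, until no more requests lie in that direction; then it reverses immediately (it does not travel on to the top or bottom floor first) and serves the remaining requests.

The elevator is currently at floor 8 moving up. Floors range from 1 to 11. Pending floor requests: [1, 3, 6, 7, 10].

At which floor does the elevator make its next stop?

Current floor: 8, direction: up
Requests above: [10]
Requests below: [1, 3, 6, 7]
Moving up and requests lie above → nearest above is min([10]) = 10

Answer: 10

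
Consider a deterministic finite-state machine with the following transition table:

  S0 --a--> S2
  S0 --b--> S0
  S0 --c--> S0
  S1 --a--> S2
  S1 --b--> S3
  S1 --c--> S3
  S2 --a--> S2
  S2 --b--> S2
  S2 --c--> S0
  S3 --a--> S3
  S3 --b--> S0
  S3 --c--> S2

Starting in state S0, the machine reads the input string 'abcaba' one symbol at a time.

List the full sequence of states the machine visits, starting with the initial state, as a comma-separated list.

Start: S0
  read 'a': S0 --a--> S2
  read 'b': S2 --b--> S2
  read 'c': S2 --c--> S0
  read 'a': S0 --a--> S2
  read 'b': S2 --b--> S2
  read 'a': S2 --a--> S2

Answer: S0, S2, S2, S0, S2, S2, S2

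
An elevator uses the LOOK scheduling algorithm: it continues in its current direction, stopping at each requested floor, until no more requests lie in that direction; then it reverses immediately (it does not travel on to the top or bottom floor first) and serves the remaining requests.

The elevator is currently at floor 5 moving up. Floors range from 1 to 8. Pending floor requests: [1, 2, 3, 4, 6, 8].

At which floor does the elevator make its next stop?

Current floor: 5, direction: up
Requests above: [6, 8]
Requests below: [1, 2, 3, 4]
Moving up and requests lie above → nearest above is min([6, 8]) = 6

Answer: 6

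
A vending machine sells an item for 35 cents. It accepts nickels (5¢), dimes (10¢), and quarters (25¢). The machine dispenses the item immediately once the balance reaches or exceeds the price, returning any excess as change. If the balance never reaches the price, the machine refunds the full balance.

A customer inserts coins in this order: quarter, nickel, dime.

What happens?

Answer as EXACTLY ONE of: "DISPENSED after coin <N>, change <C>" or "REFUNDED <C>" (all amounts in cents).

Answer: DISPENSED after coin 3, change 5

Derivation:
Price: 35¢
Coin 1 (quarter, 25¢): balance = 25¢
Coin 2 (nickel, 5¢): balance = 30¢
Coin 3 (dime, 10¢): balance = 40¢
  → balance >= price → DISPENSE, change = 40 - 35 = 5¢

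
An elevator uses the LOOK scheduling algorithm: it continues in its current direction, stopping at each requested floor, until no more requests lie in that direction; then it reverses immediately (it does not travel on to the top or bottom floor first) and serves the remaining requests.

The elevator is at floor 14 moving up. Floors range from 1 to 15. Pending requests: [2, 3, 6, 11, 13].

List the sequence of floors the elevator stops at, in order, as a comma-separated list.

Current: 14, moving UP
Serve above first (ascending): []
Then reverse, serve below (descending): [13, 11, 6, 3, 2]

Answer: 13, 11, 6, 3, 2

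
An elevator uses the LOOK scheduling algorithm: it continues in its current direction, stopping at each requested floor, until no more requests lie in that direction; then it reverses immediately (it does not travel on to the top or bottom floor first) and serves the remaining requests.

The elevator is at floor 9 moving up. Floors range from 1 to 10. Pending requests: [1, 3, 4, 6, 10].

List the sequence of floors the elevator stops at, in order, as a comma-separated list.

Current: 9, moving UP
Serve above first (ascending): [10]
Then reverse, serve below (descending): [6, 4, 3, 1]

Answer: 10, 6, 4, 3, 1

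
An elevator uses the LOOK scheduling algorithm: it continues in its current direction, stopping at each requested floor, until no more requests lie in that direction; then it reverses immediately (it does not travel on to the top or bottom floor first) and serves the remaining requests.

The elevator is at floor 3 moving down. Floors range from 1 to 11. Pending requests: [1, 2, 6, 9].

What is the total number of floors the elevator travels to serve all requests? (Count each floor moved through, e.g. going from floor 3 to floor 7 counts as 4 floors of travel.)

Start at floor 3 moving down, LOOK stop order: [2, 1, 6, 9]
  3 → 2: |2-3| = 1, total = 1
  2 → 1: |1-2| = 1, total = 2
  1 → 6: |6-1| = 5, total = 7
  6 → 9: |9-6| = 3, total = 10

Answer: 10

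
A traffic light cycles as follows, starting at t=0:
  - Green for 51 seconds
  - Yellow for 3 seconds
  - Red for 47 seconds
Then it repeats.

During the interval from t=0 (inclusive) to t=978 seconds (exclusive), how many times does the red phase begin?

Answer: 10

Derivation:
Cycle = 51+3+47 = 101s
red phase starts at t = k*101 + 54 for k=0,1,2,...
Need k*101+54 < 978 → k < 9.149
k ∈ {0, ..., 9} → 10 starts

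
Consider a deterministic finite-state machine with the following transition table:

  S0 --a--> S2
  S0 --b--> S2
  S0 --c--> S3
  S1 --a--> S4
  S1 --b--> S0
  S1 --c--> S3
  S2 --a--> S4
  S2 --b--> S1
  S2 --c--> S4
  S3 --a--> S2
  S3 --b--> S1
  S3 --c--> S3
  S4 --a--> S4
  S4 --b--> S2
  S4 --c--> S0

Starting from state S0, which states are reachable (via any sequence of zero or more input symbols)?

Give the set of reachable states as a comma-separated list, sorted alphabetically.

BFS from S0:
  visit S0: S0--a-->S2 (new), S0--b-->S2 (seen), S0--c-->S3 (new)
  visit S2: S2--a-->S4 (new), S2--b-->S1 (new), S2--c-->S4 (seen)
  visit S3: S3--a-->S2 (seen), S3--b-->S1 (seen), S3--c-->S3 (seen)
  visit S4: S4--a-->S4 (seen), S4--b-->S2 (seen), S4--c-->S0 (seen)
  visit S1: S1--a-->S4 (seen), S1--b-->S0 (seen), S1--c-->S3 (seen)

Answer: S0, S1, S2, S3, S4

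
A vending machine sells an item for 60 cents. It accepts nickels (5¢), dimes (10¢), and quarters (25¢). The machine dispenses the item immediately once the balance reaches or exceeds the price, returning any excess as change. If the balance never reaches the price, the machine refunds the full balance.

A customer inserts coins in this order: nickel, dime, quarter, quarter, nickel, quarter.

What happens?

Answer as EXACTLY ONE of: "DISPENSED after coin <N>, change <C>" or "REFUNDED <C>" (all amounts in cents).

Answer: DISPENSED after coin 4, change 5

Derivation:
Price: 60¢
Coin 1 (nickel, 5¢): balance = 5¢
Coin 2 (dime, 10¢): balance = 15¢
Coin 3 (quarter, 25¢): balance = 40¢
Coin 4 (quarter, 25¢): balance = 65¢
  → balance >= price → DISPENSE, change = 65 - 60 = 5¢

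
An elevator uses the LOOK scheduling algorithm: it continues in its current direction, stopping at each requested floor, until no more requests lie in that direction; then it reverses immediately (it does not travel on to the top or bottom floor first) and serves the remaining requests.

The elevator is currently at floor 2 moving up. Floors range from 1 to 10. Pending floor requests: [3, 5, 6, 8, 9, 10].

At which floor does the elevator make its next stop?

Current floor: 2, direction: up
Requests above: [3, 5, 6, 8, 9, 10]
Requests below: []
Moving up and requests lie above → nearest above is min([3, 5, 6, 8, 9, 10]) = 3

Answer: 3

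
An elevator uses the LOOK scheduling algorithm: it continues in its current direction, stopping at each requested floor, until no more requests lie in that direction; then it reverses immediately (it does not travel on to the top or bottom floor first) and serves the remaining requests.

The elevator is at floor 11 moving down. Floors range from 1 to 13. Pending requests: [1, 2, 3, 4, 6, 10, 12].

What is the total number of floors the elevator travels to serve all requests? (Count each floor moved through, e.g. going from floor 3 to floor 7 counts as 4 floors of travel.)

Answer: 21

Derivation:
Start at floor 11 moving down, LOOK stop order: [10, 6, 4, 3, 2, 1, 12]
  11 → 10: |10-11| = 1, total = 1
  10 → 6: |6-10| = 4, total = 5
  6 → 4: |4-6| = 2, total = 7
  4 → 3: |3-4| = 1, total = 8
  3 → 2: |2-3| = 1, total = 9
  2 → 1: |1-2| = 1, total = 10
  1 → 12: |12-1| = 11, total = 21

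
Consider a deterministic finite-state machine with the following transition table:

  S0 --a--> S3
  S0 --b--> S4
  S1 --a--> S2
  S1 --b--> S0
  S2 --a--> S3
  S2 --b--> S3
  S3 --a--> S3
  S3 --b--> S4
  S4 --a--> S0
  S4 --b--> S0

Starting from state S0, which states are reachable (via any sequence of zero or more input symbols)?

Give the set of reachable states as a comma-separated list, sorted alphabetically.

Answer: S0, S3, S4

Derivation:
BFS from S0:
  visit S0: S0--a-->S3 (new), S0--b-->S4 (new)
  visit S3: S3--a-->S3 (seen), S3--b-->S4 (seen)
  visit S4: S4--a-->S0 (seen), S4--b-->S0 (seen)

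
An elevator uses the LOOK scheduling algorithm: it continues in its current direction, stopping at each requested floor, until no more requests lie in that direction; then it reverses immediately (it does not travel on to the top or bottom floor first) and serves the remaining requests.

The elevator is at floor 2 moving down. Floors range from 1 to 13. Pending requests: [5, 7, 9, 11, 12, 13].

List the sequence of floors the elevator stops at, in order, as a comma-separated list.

Current: 2, moving DOWN
Serve below first (descending): []
Then reverse, serve above (ascending): [5, 7, 9, 11, 12, 13]

Answer: 5, 7, 9, 11, 12, 13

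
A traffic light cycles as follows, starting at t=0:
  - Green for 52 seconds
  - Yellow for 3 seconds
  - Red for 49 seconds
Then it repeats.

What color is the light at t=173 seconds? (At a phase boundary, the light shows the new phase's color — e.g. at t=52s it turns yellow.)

Cycle length = 52 + 3 + 49 = 104s
t = 173, phase_t = 173 mod 104 = 69
69 >= 55 → RED

Answer: red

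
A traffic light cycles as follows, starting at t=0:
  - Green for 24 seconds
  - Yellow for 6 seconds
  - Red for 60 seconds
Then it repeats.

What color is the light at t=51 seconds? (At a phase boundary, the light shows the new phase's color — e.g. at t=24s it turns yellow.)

Answer: red

Derivation:
Cycle length = 24 + 6 + 60 = 90s
t = 51, phase_t = 51 mod 90 = 51
51 >= 30 → RED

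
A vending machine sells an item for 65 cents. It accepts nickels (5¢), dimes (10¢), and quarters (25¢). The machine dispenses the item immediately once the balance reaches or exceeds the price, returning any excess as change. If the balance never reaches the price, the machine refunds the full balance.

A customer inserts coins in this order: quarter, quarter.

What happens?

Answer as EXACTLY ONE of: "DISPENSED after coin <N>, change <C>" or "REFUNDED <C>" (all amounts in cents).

Price: 65¢
Coin 1 (quarter, 25¢): balance = 25¢
Coin 2 (quarter, 25¢): balance = 50¢
All coins inserted, balance 50¢ < price 65¢ → REFUND 50¢

Answer: REFUNDED 50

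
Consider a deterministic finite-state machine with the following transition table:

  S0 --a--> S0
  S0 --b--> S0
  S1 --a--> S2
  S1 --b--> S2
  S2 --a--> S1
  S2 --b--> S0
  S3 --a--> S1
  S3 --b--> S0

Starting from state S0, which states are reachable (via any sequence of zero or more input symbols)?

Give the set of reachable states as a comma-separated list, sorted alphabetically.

Answer: S0

Derivation:
BFS from S0:
  visit S0: S0--a-->S0 (seen), S0--b-->S0 (seen)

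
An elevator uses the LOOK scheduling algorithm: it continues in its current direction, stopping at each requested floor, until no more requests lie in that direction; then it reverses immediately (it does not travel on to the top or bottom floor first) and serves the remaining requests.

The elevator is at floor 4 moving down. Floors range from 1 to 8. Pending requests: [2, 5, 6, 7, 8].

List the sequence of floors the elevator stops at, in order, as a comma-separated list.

Answer: 2, 5, 6, 7, 8

Derivation:
Current: 4, moving DOWN
Serve below first (descending): [2]
Then reverse, serve above (ascending): [5, 6, 7, 8]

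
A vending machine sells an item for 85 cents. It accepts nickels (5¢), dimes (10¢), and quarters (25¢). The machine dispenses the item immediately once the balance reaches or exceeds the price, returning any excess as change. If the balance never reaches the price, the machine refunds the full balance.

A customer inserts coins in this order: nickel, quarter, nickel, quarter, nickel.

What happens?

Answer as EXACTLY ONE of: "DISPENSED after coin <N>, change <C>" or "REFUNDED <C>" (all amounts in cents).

Answer: REFUNDED 65

Derivation:
Price: 85¢
Coin 1 (nickel, 5¢): balance = 5¢
Coin 2 (quarter, 25¢): balance = 30¢
Coin 3 (nickel, 5¢): balance = 35¢
Coin 4 (quarter, 25¢): balance = 60¢
Coin 5 (nickel, 5¢): balance = 65¢
All coins inserted, balance 65¢ < price 85¢ → REFUND 65¢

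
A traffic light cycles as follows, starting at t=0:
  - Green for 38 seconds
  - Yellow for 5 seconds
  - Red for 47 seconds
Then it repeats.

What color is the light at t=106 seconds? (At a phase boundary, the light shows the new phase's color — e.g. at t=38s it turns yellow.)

Answer: green

Derivation:
Cycle length = 38 + 5 + 47 = 90s
t = 106, phase_t = 106 mod 90 = 16
16 < 38 (green end) → GREEN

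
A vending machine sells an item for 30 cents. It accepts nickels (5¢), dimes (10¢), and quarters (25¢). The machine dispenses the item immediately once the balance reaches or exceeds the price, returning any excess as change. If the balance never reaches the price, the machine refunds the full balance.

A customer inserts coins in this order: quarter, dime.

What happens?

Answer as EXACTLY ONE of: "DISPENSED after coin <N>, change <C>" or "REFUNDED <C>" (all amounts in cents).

Price: 30¢
Coin 1 (quarter, 25¢): balance = 25¢
Coin 2 (dime, 10¢): balance = 35¢
  → balance >= price → DISPENSE, change = 35 - 30 = 5¢

Answer: DISPENSED after coin 2, change 5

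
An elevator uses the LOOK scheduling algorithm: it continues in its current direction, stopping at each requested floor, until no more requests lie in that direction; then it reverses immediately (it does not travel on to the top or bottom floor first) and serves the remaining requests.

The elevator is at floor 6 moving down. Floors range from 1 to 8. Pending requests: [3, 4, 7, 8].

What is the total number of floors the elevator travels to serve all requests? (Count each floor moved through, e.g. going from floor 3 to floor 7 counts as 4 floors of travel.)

Answer: 8

Derivation:
Start at floor 6 moving down, LOOK stop order: [4, 3, 7, 8]
  6 → 4: |4-6| = 2, total = 2
  4 → 3: |3-4| = 1, total = 3
  3 → 7: |7-3| = 4, total = 7
  7 → 8: |8-7| = 1, total = 8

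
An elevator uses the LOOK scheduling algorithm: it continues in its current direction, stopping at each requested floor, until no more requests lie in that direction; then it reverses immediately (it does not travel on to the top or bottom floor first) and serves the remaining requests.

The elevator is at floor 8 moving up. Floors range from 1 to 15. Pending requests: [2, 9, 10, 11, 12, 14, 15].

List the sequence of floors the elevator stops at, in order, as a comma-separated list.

Answer: 9, 10, 11, 12, 14, 15, 2

Derivation:
Current: 8, moving UP
Serve above first (ascending): [9, 10, 11, 12, 14, 15]
Then reverse, serve below (descending): [2]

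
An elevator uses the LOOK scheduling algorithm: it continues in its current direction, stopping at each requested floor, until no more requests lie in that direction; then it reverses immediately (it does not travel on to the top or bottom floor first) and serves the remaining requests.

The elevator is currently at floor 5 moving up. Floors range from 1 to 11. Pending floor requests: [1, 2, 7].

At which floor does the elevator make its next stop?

Current floor: 5, direction: up
Requests above: [7]
Requests below: [1, 2]
Moving up and requests lie above → nearest above is min([7]) = 7

Answer: 7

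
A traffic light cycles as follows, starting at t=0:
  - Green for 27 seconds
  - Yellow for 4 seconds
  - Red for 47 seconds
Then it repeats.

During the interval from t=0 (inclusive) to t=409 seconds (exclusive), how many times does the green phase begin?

Cycle = 27+4+47 = 78s
green phase starts at t = k*78 + 0 for k=0,1,2,...
Need k*78+0 < 409 → k < 5.244
k ∈ {0, ..., 5} → 6 starts

Answer: 6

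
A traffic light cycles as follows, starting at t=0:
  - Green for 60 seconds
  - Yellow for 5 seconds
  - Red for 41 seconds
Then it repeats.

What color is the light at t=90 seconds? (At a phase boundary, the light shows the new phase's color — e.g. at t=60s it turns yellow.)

Answer: red

Derivation:
Cycle length = 60 + 5 + 41 = 106s
t = 90, phase_t = 90 mod 106 = 90
90 >= 65 → RED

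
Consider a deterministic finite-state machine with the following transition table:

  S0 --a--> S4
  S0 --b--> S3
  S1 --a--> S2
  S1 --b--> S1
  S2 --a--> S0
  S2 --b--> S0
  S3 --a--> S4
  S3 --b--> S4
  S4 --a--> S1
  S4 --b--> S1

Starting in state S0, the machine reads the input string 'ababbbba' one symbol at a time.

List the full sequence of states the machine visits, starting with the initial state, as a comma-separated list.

Start: S0
  read 'a': S0 --a--> S4
  read 'b': S4 --b--> S1
  read 'a': S1 --a--> S2
  read 'b': S2 --b--> S0
  read 'b': S0 --b--> S3
  read 'b': S3 --b--> S4
  read 'b': S4 --b--> S1
  read 'a': S1 --a--> S2

Answer: S0, S4, S1, S2, S0, S3, S4, S1, S2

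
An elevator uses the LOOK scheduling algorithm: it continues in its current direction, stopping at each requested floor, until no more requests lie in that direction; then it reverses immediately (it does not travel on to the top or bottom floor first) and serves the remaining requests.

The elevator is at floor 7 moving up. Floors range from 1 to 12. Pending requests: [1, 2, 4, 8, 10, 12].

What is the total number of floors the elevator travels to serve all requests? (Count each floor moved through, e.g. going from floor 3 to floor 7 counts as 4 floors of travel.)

Answer: 16

Derivation:
Start at floor 7 moving up, LOOK stop order: [8, 10, 12, 4, 2, 1]
  7 → 8: |8-7| = 1, total = 1
  8 → 10: |10-8| = 2, total = 3
  10 → 12: |12-10| = 2, total = 5
  12 → 4: |4-12| = 8, total = 13
  4 → 2: |2-4| = 2, total = 15
  2 → 1: |1-2| = 1, total = 16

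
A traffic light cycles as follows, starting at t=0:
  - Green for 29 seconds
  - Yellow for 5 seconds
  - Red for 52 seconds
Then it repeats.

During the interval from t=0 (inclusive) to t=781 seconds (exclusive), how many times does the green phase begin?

Answer: 10

Derivation:
Cycle = 29+5+52 = 86s
green phase starts at t = k*86 + 0 for k=0,1,2,...
Need k*86+0 < 781 → k < 9.081
k ∈ {0, ..., 9} → 10 starts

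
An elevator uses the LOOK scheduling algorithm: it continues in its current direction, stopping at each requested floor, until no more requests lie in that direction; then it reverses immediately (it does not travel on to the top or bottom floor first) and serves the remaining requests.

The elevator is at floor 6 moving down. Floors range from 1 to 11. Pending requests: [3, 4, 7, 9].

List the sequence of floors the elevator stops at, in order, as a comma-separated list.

Answer: 4, 3, 7, 9

Derivation:
Current: 6, moving DOWN
Serve below first (descending): [4, 3]
Then reverse, serve above (ascending): [7, 9]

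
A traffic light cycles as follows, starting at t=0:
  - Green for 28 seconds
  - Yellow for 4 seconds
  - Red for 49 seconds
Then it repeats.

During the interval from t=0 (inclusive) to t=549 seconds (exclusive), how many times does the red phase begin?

Cycle = 28+4+49 = 81s
red phase starts at t = k*81 + 32 for k=0,1,2,...
Need k*81+32 < 549 → k < 6.383
k ∈ {0, ..., 6} → 7 starts

Answer: 7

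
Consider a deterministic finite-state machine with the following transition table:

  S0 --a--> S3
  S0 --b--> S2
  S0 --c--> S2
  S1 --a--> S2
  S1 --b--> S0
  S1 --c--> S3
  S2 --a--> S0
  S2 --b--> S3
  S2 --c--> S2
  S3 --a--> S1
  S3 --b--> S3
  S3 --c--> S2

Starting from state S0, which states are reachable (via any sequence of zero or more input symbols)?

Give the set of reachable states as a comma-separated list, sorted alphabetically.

BFS from S0:
  visit S0: S0--a-->S3 (new), S0--b-->S2 (new), S0--c-->S2 (seen)
  visit S3: S3--a-->S1 (new), S3--b-->S3 (seen), S3--c-->S2 (seen)
  visit S2: S2--a-->S0 (seen), S2--b-->S3 (seen), S2--c-->S2 (seen)
  visit S1: S1--a-->S2 (seen), S1--b-->S0 (seen), S1--c-->S3 (seen)

Answer: S0, S1, S2, S3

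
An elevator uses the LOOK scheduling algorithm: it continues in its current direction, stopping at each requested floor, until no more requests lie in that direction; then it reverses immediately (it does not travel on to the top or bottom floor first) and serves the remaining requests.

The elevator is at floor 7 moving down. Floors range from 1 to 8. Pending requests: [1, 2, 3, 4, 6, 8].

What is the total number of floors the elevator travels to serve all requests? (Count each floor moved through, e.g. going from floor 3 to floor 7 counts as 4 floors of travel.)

Start at floor 7 moving down, LOOK stop order: [6, 4, 3, 2, 1, 8]
  7 → 6: |6-7| = 1, total = 1
  6 → 4: |4-6| = 2, total = 3
  4 → 3: |3-4| = 1, total = 4
  3 → 2: |2-3| = 1, total = 5
  2 → 1: |1-2| = 1, total = 6
  1 → 8: |8-1| = 7, total = 13

Answer: 13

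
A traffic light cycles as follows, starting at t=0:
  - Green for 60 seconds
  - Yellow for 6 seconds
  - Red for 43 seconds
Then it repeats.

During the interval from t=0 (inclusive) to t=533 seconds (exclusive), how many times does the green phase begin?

Answer: 5

Derivation:
Cycle = 60+6+43 = 109s
green phase starts at t = k*109 + 0 for k=0,1,2,...
Need k*109+0 < 533 → k < 4.890
k ∈ {0, ..., 4} → 5 starts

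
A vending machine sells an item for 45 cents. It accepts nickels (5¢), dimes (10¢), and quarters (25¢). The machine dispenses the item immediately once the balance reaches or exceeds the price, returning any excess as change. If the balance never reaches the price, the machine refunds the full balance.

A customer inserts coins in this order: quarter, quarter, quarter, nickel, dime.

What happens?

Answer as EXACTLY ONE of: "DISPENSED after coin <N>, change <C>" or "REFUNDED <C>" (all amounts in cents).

Answer: DISPENSED after coin 2, change 5

Derivation:
Price: 45¢
Coin 1 (quarter, 25¢): balance = 25¢
Coin 2 (quarter, 25¢): balance = 50¢
  → balance >= price → DISPENSE, change = 50 - 45 = 5¢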